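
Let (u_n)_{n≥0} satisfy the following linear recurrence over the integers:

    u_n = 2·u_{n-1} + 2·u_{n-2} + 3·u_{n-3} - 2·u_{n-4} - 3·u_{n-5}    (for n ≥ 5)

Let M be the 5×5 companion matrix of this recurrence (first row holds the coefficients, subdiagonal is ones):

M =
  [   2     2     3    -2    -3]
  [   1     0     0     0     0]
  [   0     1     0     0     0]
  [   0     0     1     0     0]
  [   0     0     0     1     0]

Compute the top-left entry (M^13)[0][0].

(M^13)[0][0] is the top entry after applying M 13 times to the unit state (1, 0, 0, 0, 0). Equivalently it is h_{17} for the auxiliary sequence (h_n) obeying the same recurrence with h_4 = 1 and h_i = 0 for 0 ≤ i < 4:
h_5 = 2·1 + 2·0 + 3·0 + -2·0 + -3·0 = 2
h_6 = 2·2 + 2·1 + 3·0 + -2·0 + -3·0 = 6
h_7 = 2·6 + 2·2 + 3·1 + -2·0 + -3·0 = 19
h_8 = 2·19 + 2·6 + 3·2 + -2·1 + -3·0 = 54
h_9 = 2·54 + 2·19 + 3·6 + -2·2 + -3·1 = 157
h_10 = 2·157 + 2·54 + 3·19 + -2·6 + -3·2 = 461
h_11 = 2·461 + 2·157 + 3·54 + -2·19 + -3·6 = 1342
h_12 = 2·1342 + 2·461 + 3·157 + -2·54 + -3·19 = 3912
h_13 = 2·3912 + 2·1342 + 3·461 + -2·157 + -3·54 = 11415
h_14 = 2·11415 + 2·3912 + 3·1342 + -2·461 + -3·157 = 33287
h_15 = 2·33287 + 2·11415 + 3·3912 + -2·1342 + -3·461 = 97073
h_16 = 2·97073 + 2·33287 + 3·11415 + -2·3912 + -3·1342 = 283115
h_17 = 2·283115 + 2·97073 + 3·33287 + -2·11415 + -3·3912 = 825671

825671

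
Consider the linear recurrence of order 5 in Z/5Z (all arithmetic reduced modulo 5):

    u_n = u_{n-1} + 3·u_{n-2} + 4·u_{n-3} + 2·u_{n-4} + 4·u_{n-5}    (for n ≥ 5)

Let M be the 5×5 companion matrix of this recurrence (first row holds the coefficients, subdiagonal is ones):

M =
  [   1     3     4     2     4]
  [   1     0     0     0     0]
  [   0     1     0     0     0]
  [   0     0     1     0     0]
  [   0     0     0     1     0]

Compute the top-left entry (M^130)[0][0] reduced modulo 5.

(M^130)[0][0] is the top entry after applying M 130 times to the unit state (1, 0, 0, 0, 0). Equivalently it is h_{134} for the auxiliary sequence (h_n) obeying the same recurrence with h_4 = 1 and h_i = 0 for 0 ≤ i < 4:
h_5 = 1·1 + 3·0 + 4·0 + 2·0 + 4·0 = 1
h_6 = 1·1 + 3·1 + 4·0 + 2·0 + 4·0 = 4
h_7 = 1·4 + 3·1 + 4·1 + 2·0 + 4·0 = 1
h_8 = 1·1 + 3·4 + 4·1 + 2·1 + 4·0 = 4
h_9 = 1·4 + 3·1 + 4·4 + 2·1 + 4·1 = 4
h_10 = 1·4 + 3·4 + 4·1 + 2·4 + 4·1 = 2
h_11 = 1·2 + 3·4 + 4·4 + 2·1 + 4·4 = 3
h_12 = 1·3 + 3·2 + 4·4 + 2·4 + 4·1 = 2
h_13 = 1·2 + 3·3 + 4·2 + 2·4 + 4·4 = 3
h_14 = 1·3 + 3·2 + 4·3 + 2·2 + 4·4 = 1
h_15 = 1·1 + 3·3 + 4·2 + 2·3 + 4·2 = 2
h_16 = 1·2 + 3·1 + 4·3 + 2·2 + 4·3 = 3
h_17 = 1·3 + 3·2 + 4·1 + 2·3 + 4·2 = 2
h_18 = 1·2 + 3·3 + 4·2 + 2·1 + 4·3 = 3
h_19 = 1·3 + 3·2 + 4·3 + 2·2 + 4·1 = 4
h_20 = 1·4 + 3·3 + 4·2 + 2·3 + 4·2 = 0
h_21 = 1·0 + 3·4 + 4·3 + 2·2 + 4·3 = 0
h_22 = 1·0 + 3·0 + 4·4 + 2·3 + 4·2 = 0
h_23 = 1·0 + 3·0 + 4·0 + 2·4 + 4·3 = 0
h_24 = 1·0 + 3·0 + 4·0 + 2·0 + 4·4 = 1
(h_20, h_21, h_22, h_23, h_24) = (0, 0, 0, 0, 1) = (h_0, h_1, h_2, h_3, h_4), so the sequence has period 20.
134 ≡ 14 (mod 20), hence h_134 = h_14 = 1.

1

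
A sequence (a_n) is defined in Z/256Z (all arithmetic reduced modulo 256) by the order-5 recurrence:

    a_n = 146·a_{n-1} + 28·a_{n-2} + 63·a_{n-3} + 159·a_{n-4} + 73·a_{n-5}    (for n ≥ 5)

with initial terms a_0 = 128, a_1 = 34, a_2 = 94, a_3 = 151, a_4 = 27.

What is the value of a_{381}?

a_5 = 146·27 + 28·151 + 63·94 + 159·34 + 73·128 = 170
a_6 = 146·170 + 28·27 + 63·151 + 159·94 + 73·34 = 37
a_7 = 146·37 + 28·170 + 63·27 + 159·151 + 73·94 = 238
a_8 = 146·238 + 28·37 + 63·170 + 159·27 + 73·151 = 114
a_9 = 146·114 + 28·238 + 63·37 + 159·170 + 73·27 = 112
a_10 = 146·112 + 28·114 + 63·238 + 159·37 + 73·170 = 95
Continuing the recurrence:
  a_11 = 219;  a_12 = 134;  a_13 = 211;  a_14 = 212;  a_15 = 18;  a_16 = 14
  a_17 = 99;  a_18 = 67;  a_19 = 30;  a_20 = 161;  a_21 = 18;  a_22 = 26
  a_23 = 40;  a_24 = 163;  a_25 = 211;  a_26 = 74;  a_27 = 167;  a_28 = 232
  a_29 = 82;  a_30 = 94;  a_31 = 127;  a_32 = 155;  a_33 = 130;  a_34 = 29
  a_35 = 150;  a_36 = 50;  a_37 = 0;  a_38 = 119;  a_39 = 155;  a_40 = 62
  a_41 = 219;  a_42 = 188;  a_43 = 162;  a_44 = 142;  a_45 = 171;  a_46 = 35
  a_47 = 214;  a_48 = 89;  a_49 = 122;  a_50 = 122;  a_51 = 184;  a_52 = 155
  a_53 = 179;  a_54 = 226;  a_55 = 175;  a_56 = 80;  a_57 = 194;  a_58 = 222
  a_59 = 167;  a_60 = 219;  a_61 = 26;  a_62 = 21;  a_63 = 190;  a_64 = 178
  a_65 = 16;  a_66 = 207;  a_67 = 155;  a_68 = 182;  a_69 = 99;  a_70 = 164
  a_71 = 114;  a_72 = 142;  a_73 = 51;  a_74 = 195;  a_75 = 78;  a_76 = 17
  a_77 = 98;  a_78 = 154;  a_79 = 200;  a_80 = 211;  a_81 = 211;  a_82 = 58
  a_83 = 55;  a_84 = 184;  a_85 = 114;  a_86 = 222;  a_87 = 15;  a_88 = 219
  a_89 = 114;  a_90 = 13;  a_91 = 102;  a_92 = 242;  a_93 = 160;  a_94 = 103
  a_95 = 219;  a_96 = 238;  a_97 = 107;  a_98 = 140;  a_99 = 130;  a_100 = 14
  a_101 = 251;  a_102 = 35;  a_103 = 134;  a_104 = 201;  a_105 = 202;  a_106 = 122
  a_107 = 88;  a_108 = 75;  a_109 = 51;  a_110 = 82;  a_111 = 63;  a_112 = 32
  a_113 = 98;  a_114 = 94;  a_115 = 183;  a_116 = 155;  a_117 = 138;  a_118 = 5
  a_119 = 142;  a_120 = 242;  a_121 = 176;  a_122 = 63;  a_123 = 91;  a_124 = 230
  a_125 = 243;  a_126 = 116;  a_127 = 210;  a_128 = 14;  a_129 = 3;  a_130 = 67
  a_131 = 126;  a_132 = 129;  a_133 = 178;  a_134 = 26;  a_135 = 104;  a_136 = 3
  a_137 = 211;  a_138 = 42;  a_139 = 199;  a_140 = 136;  a_141 = 146;  a_142 = 94
  a_143 = 159;  a_144 = 27;  a_145 = 98;  a_146 = 253;  a_147 = 54;  a_148 = 178
  a_149 = 64;  a_150 = 87;  a_151 = 27;  a_152 = 158;  a_153 = 251;  a_154 = 92
  a_155 = 98;  a_156 = 142;  a_157 = 75;  a_158 = 35;  a_159 = 54;  a_160 = 57
  a_161 = 26;  a_162 = 122;  a_163 = 248;  a_164 = 251;  a_165 = 179;  a_166 = 194
  a_167 = 207;  a_168 = 240;  a_169 = 2;  a_170 = 222;  a_171 = 199;  a_172 = 91
  a_173 = 250;  a_174 = 245;  a_175 = 94;  a_176 = 50;  a_177 = 80;  a_178 = 175
  a_179 = 27;  a_180 = 22;  a_181 = 131;  a_182 = 68;  a_183 = 50;  a_184 = 142
  a_185 = 211;  a_186 = 195;  a_187 = 174;  a_188 = 241;  a_189 = 2;  a_190 = 154
  a_191 = 8;  a_192 = 51;  a_193 = 211;  a_194 = 26;  a_195 = 87;  a_196 = 88
  a_197 = 178;  a_198 = 222;  a_199 = 47;  a_200 = 91;  a_201 = 82;  a_202 = 237
  a_203 = 6;  a_204 = 114;  a_205 = 224;  a_206 = 71;  a_207 = 91;  a_208 = 78
  a_209 = 139;  a_210 = 44;  a_211 = 66;  a_212 = 14;  a_213 = 155;  a_214 = 35
  a_215 = 230;  a_216 = 169;  a_217 = 106;  a_218 = 122;  a_219 = 152;  a_220 = 171
  a_221 = 51;  a_222 = 50;  a_223 = 95;  a_224 = 192;  a_225 = 162;  a_226 = 94
  a_227 = 215;  a_228 = 27;  a_229 = 106;  a_230 = 229;  a_231 = 46;  a_232 = 114
  a_233 = 240;  a_234 = 31;  a_235 = 219;  a_236 = 70;  a_237 = 19;  a_238 = 20
  a_239 = 146;  a_240 = 14;  a_241 = 163;  a_242 = 67;  a_243 = 222;  a_244 = 97
  a_245 = 82;  a_246 = 26;  a_247 = 168;  a_248 = 99;  a_249 = 211;  a_250 = 10
  a_251 = 231;  a_252 = 40;  a_253 = 210;  a_254 = 94;  a_255 = 191;  a_256 = 155
  a_257 = 66;  a_258 = 221;  a_259 = 214;  a_260 = 50;  a_261 = 128;  a_262 = 55
  a_263 = 155;  a_264 = 254;  a_265 = 27;  a_266 = 252;  a_267 = 34;  a_268 = 142
  a_269 = 235;  a_270 = 35;  a_271 = 150;  a_272 = 25;  a_273 = 186;  a_274 = 122
  a_275 = 56;  a_276 = 91;  a_277 = 179;  a_278 = 162;  a_279 = 239;  a_280 = 144
  a_281 = 66;  a_282 = 222;  a_283 = 231;  a_284 = 219;  a_285 = 218;  a_286 = 213
  a_287 = 254;  a_288 = 178;  a_289 = 144;  a_290 = 143;  a_291 = 155;  a_292 = 118
  a_293 = 163;  a_294 = 228;  a_295 = 242;  a_296 = 142;  a_297 = 115;  a_298 = 195
  a_299 = 14;  a_300 = 209;  a_301 = 162;  a_302 = 154;  a_303 = 72;  a_304 = 147
  a_305 = 211;  a_306 = 250;  a_307 = 119;  a_308 = 248;  a_309 = 242;  a_310 = 222
  a_311 = 79;  a_312 = 219;  a_313 = 50;  a_314 = 205;  a_315 = 166;  a_316 = 242
  a_317 = 32;  a_318 = 39;  a_319 = 219;  a_320 = 174;  a_321 = 171;  a_322 = 204
  a_323 = 2;  a_324 = 14;  a_325 = 59;  a_326 = 35;  a_327 = 70;  a_328 = 137
  a_329 = 10;  a_330 = 122;  a_331 = 216;  a_332 = 11;  a_333 = 51;  a_334 = 18
  a_335 = 127;  a_336 = 96;  a_337 = 226;  a_338 = 94;  a_339 = 247;  a_340 = 155
  a_341 = 74;  a_342 = 197;  a_343 = 206;  a_344 = 242;  a_345 = 48;  a_346 = 255
  a_347 = 91;  a_348 = 166;  a_349 = 51;  a_350 = 180;  a_351 = 82;  a_352 = 14
  a_353 = 67;  a_354 = 67;  a_355 = 62;  a_356 = 65;  a_357 = 242;  a_358 = 26
  a_359 = 232;  a_360 = 195;  a_361 = 211;  a_362 = 234;  a_363 = 7;  a_364 = 200
  a_365 = 18;  a_366 = 94;  a_367 = 223;  a_368 = 27;  a_369 = 34;  a_370 = 189
  a_371 = 118;  a_372 = 178;  a_373 = 192;  a_374 = 23;  a_375 = 27;  a_376 = 94
  a_377 = 59;  a_378 = 156;  a_379 = 226
a_380 = 146·226 + 28·156 + 63·59 + 159·94 + 73·27 = 142
a_381 = 146·142 + 28·226 + 63·156 + 159·59 + 73·94 = 139

139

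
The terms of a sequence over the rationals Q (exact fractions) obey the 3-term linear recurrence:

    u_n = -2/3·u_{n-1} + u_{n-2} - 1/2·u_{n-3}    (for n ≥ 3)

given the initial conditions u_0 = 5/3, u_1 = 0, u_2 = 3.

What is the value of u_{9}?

u_3 = -2/3·3 + 1·0 + -1/2·5/3 = -17/6
u_4 = -2/3·-17/6 + 1·3 + -1/2·0 = 44/9
u_5 = -2/3·44/9 + 1·-17/6 + -1/2·3 = -205/27
u_6 = -2/3·-205/27 + 1·44/9 + -1/2·-17/6 = 3683/324
u_7 = -2/3·3683/324 + 1·-205/27 + -1/2·44/9 = -8561/486
u_8 = -2/3·-8561/486 + 1·3683/324 + -1/2·-205/27 = 78461/2916
u_9 = -2/3·78461/2916 + 1·-8561/486 + -1/2·3683/324 = -721481/17496

-721481/17496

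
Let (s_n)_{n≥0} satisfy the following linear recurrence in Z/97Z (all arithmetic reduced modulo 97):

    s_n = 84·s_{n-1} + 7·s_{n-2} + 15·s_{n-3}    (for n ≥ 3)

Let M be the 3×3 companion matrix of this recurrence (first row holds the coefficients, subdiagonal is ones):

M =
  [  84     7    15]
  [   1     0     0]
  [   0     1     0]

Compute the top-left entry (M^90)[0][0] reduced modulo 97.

79

(M^90)[0][0] is the top entry after applying M 90 times to the unit state (1, 0, 0). Equivalently it is h_{92} for the auxiliary sequence (h_n) obeying the same recurrence with h_2 = 1 and h_i = 0 for 0 ≤ i < 2:
h_3 = 84·1 + 7·0 + 15·0 = 84
h_4 = 84·84 + 7·1 + 15·0 = 79
h_5 = 84·79 + 7·84 + 15·1 = 61
h_6 = 84·61 + 7·79 + 15·84 = 50
h_7 = 84·50 + 7·61 + 15·79 = 89
h_8 = 84·89 + 7·50 + 15·61 = 11
h_9 = 84·11 + 7·89 + 15·50 = 66
h_10 = 84·66 + 7·11 + 15·89 = 69
h_11 = 84·69 + 7·66 + 15·11 = 21
h_12 = 84·21 + 7·69 + 15·66 = 36
h_13 = 84·36 + 7·21 + 15·69 = 35
h_14 = 84·35 + 7·36 + 15·21 = 15
h_15 = 84·15 + 7·35 + 15·36 = 8
h_16 = 84·8 + 7·15 + 15·35 = 41
h_17 = 84·41 + 7·8 + 15·15 = 39
h_18 = 84·39 + 7·41 + 15·8 = 94
h_19 = 84·94 + 7·39 + 15·41 = 54
h_20 = 84·54 + 7·94 + 15·39 = 56
h_21 = 84·56 + 7·54 + 15·94 = 90
h_22 = 84·90 + 7·56 + 15·54 = 32
h_23 = 84·32 + 7·90 + 15·56 = 84
h_24 = 84·84 + 7·32 + 15·90 = 94
h_25 = 84·94 + 7·84 + 15·32 = 40
h_26 = 84·40 + 7·94 + 15·84 = 40
h_27 = 84·40 + 7·40 + 15·94 = 6
h_28 = 84·6 + 7·40 + 15·40 = 26
h_29 = 84·26 + 7·6 + 15·40 = 13
h_30 = 84·13 + 7·26 + 15·6 = 6
h_31 = 84·6 + 7·13 + 15·26 = 15
h_32 = 84·15 + 7·6 + 15·13 = 42
h_33 = 84·42 + 7·15 + 15·6 = 37
h_34 = 84·37 + 7·42 + 15·15 = 38
h_35 = 84·38 + 7·37 + 15·42 = 7
h_36 = 84·7 + 7·38 + 15·37 = 51
h_37 = 84·51 + 7·7 + 15·38 = 53
h_38 = 84·53 + 7·51 + 15·7 = 64
h_39 = 84·64 + 7·53 + 15·51 = 13
h_40 = 84·13 + 7·64 + 15·53 = 7
h_41 = 84·7 + 7·13 + 15·64 = 87
h_42 = 84·87 + 7·7 + 15·13 = 83
h_43 = 84·83 + 7·87 + 15·7 = 23
h_44 = 84·23 + 7·83 + 15·87 = 35
h_45 = 84·35 + 7·23 + 15·83 = 78
h_46 = 84·78 + 7·35 + 15·23 = 61
h_47 = 84·61 + 7·78 + 15·35 = 84
h_48 = 84·84 + 7·61 + 15·78 = 20
h_49 = 84·20 + 7·84 + 15·61 = 79
h_50 = 84·79 + 7·20 + 15·84 = 82
h_51 = 84·82 + 7·79 + 15·20 = 78
h_52 = 84·78 + 7·82 + 15·79 = 66
h_53 = 84·66 + 7·78 + 15·82 = 45
h_54 = 84·45 + 7·66 + 15·78 = 77
h_55 = 84·77 + 7·45 + 15·66 = 13
h_56 = 84·13 + 7·77 + 15·45 = 75
h_57 = 84·75 + 7·13 + 15·77 = 77
h_58 = 84·77 + 7·75 + 15·13 = 10
h_59 = 84·10 + 7·77 + 15·75 = 79
h_60 = 84·79 + 7·10 + 15·77 = 4
h_61 = 84·4 + 7·79 + 15·10 = 69
h_62 = 84·69 + 7·4 + 15·79 = 25
h_63 = 84·25 + 7·69 + 15·4 = 24
h_64 = 84·24 + 7·25 + 15·69 = 25
h_65 = 84·25 + 7·24 + 15·25 = 24
h_66 = 84·24 + 7·25 + 15·24 = 29
h_67 = 84·29 + 7·24 + 15·25 = 69
h_68 = 84·69 + 7·29 + 15·24 = 54
h_69 = 84·54 + 7·69 + 15·29 = 22
h_70 = 84·22 + 7·54 + 15·69 = 60
h_71 = 84·60 + 7·22 + 15·54 = 87
h_72 = 84·87 + 7·60 + 15·22 = 7
h_73 = 84·7 + 7·87 + 15·60 = 60
h_74 = 84·60 + 7·7 + 15·87 = 89
h_75 = 84·89 + 7·60 + 15·7 = 47
h_76 = 84·47 + 7·89 + 15·60 = 39
h_77 = 84·39 + 7·47 + 15·89 = 90
h_78 = 84·90 + 7·39 + 15·47 = 2
h_79 = 84·2 + 7·90 + 15·39 = 25
h_80 = 84·25 + 7·2 + 15·90 = 69
h_81 = 84·69 + 7·25 + 15·2 = 84
h_82 = 84·84 + 7·69 + 15·25 = 57
h_83 = 84·57 + 7·84 + 15·69 = 9
h_84 = 84·9 + 7·57 + 15·84 = 87
h_85 = 84·87 + 7·9 + 15·57 = 78
h_86 = 84·78 + 7·87 + 15·9 = 21
h_87 = 84·21 + 7·78 + 15·87 = 26
h_88 = 84·26 + 7·21 + 15·78 = 9
h_89 = 84·9 + 7·26 + 15·21 = 89
h_90 = 84·89 + 7·9 + 15·26 = 72
h_91 = 84·72 + 7·89 + 15·9 = 16
h_92 = 84·16 + 7·72 + 15·89 = 79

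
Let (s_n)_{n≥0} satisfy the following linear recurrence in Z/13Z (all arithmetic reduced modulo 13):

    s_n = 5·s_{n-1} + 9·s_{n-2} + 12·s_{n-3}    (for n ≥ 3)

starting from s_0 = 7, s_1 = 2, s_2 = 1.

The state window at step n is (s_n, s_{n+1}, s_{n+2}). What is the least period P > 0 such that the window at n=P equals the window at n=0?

n=0: window = (7, 2, 1)
n=1: window = (2, 1, 3)
n=2: window = (1, 3, 9)
n=3: window = (3, 9, 6)
n=4: window = (9, 6, 4)
n=5: window = (6, 4, 0)
n=6: window = (4, 0, 4)
n=7: window = (0, 4, 3)
n=8: window = (4, 3, 12)
n=9: window = (3, 12, 5)
n=10: window = (12, 5, 0)
n=11: window = (5, 0, 7)
n=12: window = (0, 7, 4)
n=13: window = (7, 4, 5)
n=14: window = (4, 5, 2)
n=15: window = (5, 2, 12)
n=16: window = (2, 12, 8)
n=17: window = (12, 8, 3)
n=18: window = (8, 3, 10)
n=19: window = (3, 10, 4)
n=20: window = (10, 4, 3)
n=21: window = (4, 3, 2)
n=22: window = (3, 2, 7)
n=23: window = (2, 7, 11)
n=24: window = (7, 11, 12)
n=25: window = (11, 12, 9)
n=26: window = (12, 9, 12)
n=27: window = (9, 12, 12)
n=28: window = (12, 12, 3)
n=29: window = (12, 3, 7)
n=30: window = (3, 7, 11)
n=31: window = (7, 11, 11)
n=32: window = (11, 11, 4)
n=33: window = (11, 4, 4)
n=34: window = (4, 4, 6)
n=35: window = (4, 6, 10)
n=36: window = (6, 10, 9)
n=37: window = (10, 9, 12)
n=38: window = (9, 12, 1)
n=39: window = (12, 1, 0)
n=40: window = (1, 0, 10)
…
n=120: window = (5, 7, 7)
n=121: window = (7, 7, 2)
n=122: window = (7, 2, 1)
window at n=122 equals window at n=0 → period = 122

122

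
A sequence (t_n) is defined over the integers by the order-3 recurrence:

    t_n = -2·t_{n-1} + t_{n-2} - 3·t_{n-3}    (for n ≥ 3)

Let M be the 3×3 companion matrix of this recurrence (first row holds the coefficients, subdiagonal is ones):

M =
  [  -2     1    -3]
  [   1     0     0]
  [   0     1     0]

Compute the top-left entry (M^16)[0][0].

(M^16)[0][0] is the top entry after applying M 16 times to the unit state (1, 0, 0). Equivalently it is h_{18} for the auxiliary sequence (h_n) obeying the same recurrence with h_2 = 1 and h_i = 0 for 0 ≤ i < 2:
h_3 = -2·1 + 1·0 + -3·0 = -2
h_4 = -2·-2 + 1·1 + -3·0 = 5
h_5 = -2·5 + 1·-2 + -3·1 = -15
h_6 = -2·-15 + 1·5 + -3·-2 = 41
h_7 = -2·41 + 1·-15 + -3·5 = -112
h_8 = -2·-112 + 1·41 + -3·-15 = 310
h_9 = -2·310 + 1·-112 + -3·41 = -855
h_10 = -2·-855 + 1·310 + -3·-112 = 2356
h_11 = -2·2356 + 1·-855 + -3·310 = -6497
h_12 = -2·-6497 + 1·2356 + -3·-855 = 17915
h_13 = -2·17915 + 1·-6497 + -3·2356 = -49395
h_14 = -2·-49395 + 1·17915 + -3·-6497 = 136196
h_15 = -2·136196 + 1·-49395 + -3·17915 = -375532
h_16 = -2·-375532 + 1·136196 + -3·-49395 = 1035445
h_17 = -2·1035445 + 1·-375532 + -3·136196 = -2855010
h_18 = -2·-2855010 + 1·1035445 + -3·-375532 = 7872061

7872061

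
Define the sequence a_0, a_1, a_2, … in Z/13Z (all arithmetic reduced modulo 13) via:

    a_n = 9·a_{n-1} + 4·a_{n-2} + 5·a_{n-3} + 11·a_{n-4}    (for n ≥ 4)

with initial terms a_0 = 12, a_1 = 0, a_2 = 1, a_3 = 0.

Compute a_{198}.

a_4 = 9·0 + 4·1 + 5·0 + 11·12 = 6
a_5 = 9·6 + 4·0 + 5·1 + 11·0 = 7
a_6 = 9·7 + 4·6 + 5·0 + 11·1 = 7
a_7 = 9·7 + 4·7 + 5·6 + 11·0 = 4
a_8 = 9·4 + 4·7 + 5·7 + 11·6 = 9
a_9 = 9·9 + 4·4 + 5·7 + 11·7 = 1
a_10 = 9·1 + 4·9 + 5·4 + 11·7 = 12
a_11 = 9·12 + 4·1 + 5·9 + 11·4 = 6
a_12 = 9·6 + 4·12 + 5·1 + 11·9 = 11
a_13 = 9·11 + 4·6 + 5·12 + 11·1 = 12
a_14 = 9·12 + 4·11 + 5·6 + 11·12 = 2
a_15 = 9·2 + 4·12 + 5·11 + 11·6 = 5
a_16 = 9·5 + 4·2 + 5·12 + 11·11 = 0
a_17 = 9·0 + 4·5 + 5·2 + 11·12 = 6
a_18 = 9·6 + 4·0 + 5·5 + 11·2 = 10
a_19 = 9·10 + 4·6 + 5·0 + 11·5 = 0
a_20 = 9·0 + 4·10 + 5·6 + 11·0 = 5
a_21 = 9·5 + 4·0 + 5·10 + 11·6 = 5
a_22 = 9·5 + 4·5 + 5·0 + 11·10 = 6
a_23 = 9·6 + 4·5 + 5·5 + 11·0 = 8
a_24 = 9·8 + 4·6 + 5·5 + 11·5 = 7
a_25 = 9·7 + 4·8 + 5·6 + 11·5 = 11
a_26 = 9·11 + 4·7 + 5·8 + 11·6 = 12
a_27 = 9·12 + 4·11 + 5·7 + 11·8 = 2
a_28 = 9·2 + 4·12 + 5·11 + 11·7 = 3
a_29 = 9·3 + 4·2 + 5·12 + 11·11 = 8
a_30 = 9·8 + 4·3 + 5·2 + 11·12 = 5
a_31 = 9·5 + 4·8 + 5·3 + 11·2 = 10
a_32 = 9·10 + 4·5 + 5·8 + 11·3 = 1
a_33 = 9·1 + 4·10 + 5·5 + 11·8 = 6
a_34 = 9·6 + 4·1 + 5·10 + 11·5 = 7
a_35 = 9·7 + 4·6 + 5·1 + 11·10 = 7
a_36 = 9·7 + 4·7 + 5·6 + 11·1 = 2
a_37 = 9·2 + 4·7 + 5·7 + 11·6 = 4
a_38 = 9·4 + 4·2 + 5·7 + 11·7 = 0
a_39 = 9·0 + 4·4 + 5·2 + 11·7 = 12
a_40 = 9·12 + 4·0 + 5·4 + 11·2 = 7
a_41 = 9·7 + 4·12 + 5·0 + 11·4 = 12
a_42 = 9·12 + 4·7 + 5·12 + 11·0 = 1
a_43 = 9·1 + 4·12 + 5·7 + 11·12 = 3
a_44 = 9·3 + 4·1 + 5·12 + 11·7 = 12
a_45 = 9·12 + 4·3 + 5·1 + 11·12 = 10
a_46 = 9·10 + 4·12 + 5·3 + 11·1 = 8
a_47 = 9·8 + 4·10 + 5·12 + 11·3 = 10
a_48 = 9·10 + 4·8 + 5·10 + 11·12 = 5
a_49 = 9·5 + 4·10 + 5·8 + 11·10 = 1
a_50 = 9·1 + 4·5 + 5·10 + 11·8 = 11
a_51 = 9·11 + 4·1 + 5·5 + 11·10 = 4
a_52 = 9·4 + 4·11 + 5·1 + 11·5 = 10
a_53 = 9·10 + 4·4 + 5·11 + 11·1 = 3
a_54 = 9·3 + 4·10 + 5·4 + 11·11 = 0
a_55 = 9·0 + 4·3 + 5·10 + 11·4 = 2
a_56 = 9·2 + 4·0 + 5·3 + 11·10 = 0
a_57 = 9·0 + 4·2 + 5·0 + 11·3 = 2
a_58 = 9·2 + 4·0 + 5·2 + 11·0 = 2
a_59 = 9·2 + 4·2 + 5·0 + 11·2 = 9
a_60 = 9·9 + 4·2 + 5·2 + 11·0 = 8
a_61 = 9·8 + 4·9 + 5·2 + 11·2 = 10
a_62 = 9·10 + 4·8 + 5·9 + 11·2 = 7
a_63 = 9·7 + 4·10 + 5·8 + 11·9 = 8
a_64 = 9·8 + 4·7 + 5·10 + 11·8 = 4
a_65 = 9·4 + 4·8 + 5·7 + 11·10 = 5
a_66 = 9·5 + 4·4 + 5·8 + 11·7 = 9
a_67 = 9·9 + 4·5 + 5·4 + 11·8 = 1
a_68 = 9·1 + 4·9 + 5·5 + 11·4 = 10
a_69 = 9·10 + 4·1 + 5·9 + 11·5 = 12
a_70 = 9·12 + 4·10 + 5·1 + 11·9 = 5
a_71 = 9·5 + 4·12 + 5·10 + 11·1 = 11
a_72 = 9·11 + 4·5 + 5·12 + 11·10 = 3
a_73 = 9·3 + 4·11 + 5·5 + 11·12 = 7
a_74 = 9·7 + 4·3 + 5·11 + 11·5 = 3
a_75 = 9·3 + 4·7 + 5·3 + 11·11 = 9
a_76 = 9·9 + 4·3 + 5·7 + 11·3 = 5
a_77 = 9·5 + 4·9 + 5·3 + 11·7 = 4
a_78 = 9·4 + 4·5 + 5·9 + 11·3 = 4
a_79 = 9·4 + 4·4 + 5·5 + 11·9 = 7
a_80 = 9·7 + 4·4 + 5·4 + 11·5 = 11
a_81 = 9·11 + 4·7 + 5·4 + 11·4 = 9
a_82 = 9·9 + 4·11 + 5·7 + 11·4 = 9
a_83 = 9·9 + 4·9 + 5·11 + 11·7 = 2
a_84 = 9·2 + 4·9 + 5·9 + 11·11 = 12
a_85 = 9·12 + 4·2 + 5·9 + 11·9 = 0
a_86 = 9·0 + 4·12 + 5·2 + 11·9 = 1
a_87 = 9·1 + 4·0 + 5·12 + 11·2 = 0
(a_84, a_85, a_86, a_87) = (12, 0, 1, 0) = (a_0, a_1, a_2, a_3), so the sequence has period 84.
198 ≡ 30 (mod 84), hence a_198 = a_30 = 5.

5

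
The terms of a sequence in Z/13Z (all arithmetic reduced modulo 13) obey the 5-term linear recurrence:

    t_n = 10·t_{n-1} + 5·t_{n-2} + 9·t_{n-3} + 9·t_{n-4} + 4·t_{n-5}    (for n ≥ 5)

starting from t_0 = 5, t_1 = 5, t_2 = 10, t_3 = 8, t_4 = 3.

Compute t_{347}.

t_5 = 10·3 + 5·8 + 9·10 + 9·5 + 4·5 = 4
t_6 = 10·4 + 5·3 + 9·8 + 9·10 + 4·5 = 3
t_7 = 10·3 + 5·4 + 9·3 + 9·8 + 4·10 = 7
t_8 = 10·7 + 5·3 + 9·4 + 9·3 + 4·8 = 11
t_9 = 10·11 + 5·7 + 9·3 + 9·4 + 4·3 = 12
t_10 = 10·12 + 5·11 + 9·7 + 9·3 + 4·4 = 8
Continuing the recurrence:
  t_11 = 2;  t_12 = 9;  t_13 = 12;  t_14 = 4;  t_15 = 10;  t_16 = 5
  t_17 = 7;  t_18 = 9;  t_19 = 3;  t_20 = 2;  t_21 = 4;  t_22 = 4
  t_23 = 11;  t_24 = 1;  t_25 = 2;  t_26 = 7;  t_27 = 9;  t_28 = 1
  t_29 = 10;  t_30 = 10;  t_31 = 8;  t_32 = 5;  t_33 = 1;  t_34 = 3
  t_35 = 10;  t_36 = 6;  t_37 = 10;  t_38 = 4;  t_39 = 12;  t_40 = 12
  t_41 = 5;  t_42 = 8;  t_43 = 12;  t_44 = 10;  t_45 = 0;  t_46 = 3
  t_47 = 0;  t_48 = 10;  t_49 = 11;  t_50 = 5;  t_51 = 12;  t_52 = 9
  t_53 = 9;  t_54 = 7;  t_55 = 12;  t_56 = 1;  t_57 = 3;  t_58 = 8
  t_59 = 6;  t_60 = 2;  t_61 = 10;  t_62 = 1;  t_63 = 8;  t_64 = 9
  t_65 = 3;  t_66 = 1;  t_67 = 0;  t_68 = 2;  t_69 = 1;  t_70 = 2
  t_71 = 8;  t_72 = 0;  t_73 = 10;  t_74 = 12;  t_75 = 3;  t_76 = 4
  t_77 = 6;  t_78 = 8;  t_79 = 0;  t_80 = 12;  t_81 = 2;  t_82 = 7
  t_83 = 12;  t_84 = 8;  t_85 = 9;  t_86 = 10;  t_87 = 2;  t_88 = 11
  t_89 = 11;  t_90 = 10;  t_91 = 0;  t_92 = 9;  t_93 = 11;  t_94 = 3
  t_95 = 11;  t_96 = 6;  t_97 = 4;  t_98 = 6;  t_99 = 11;  t_100 = 1
  t_101 = 10;  t_102 = 1;  t_103 = 10;  t_104 = 1;  t_105 = 7;  t_106 = 6
  t_107 = 3;  t_108 = 3;  t_109 = 10;  t_110 = 3;  t_111 = 2;  t_112 = 8
  t_113 = 11;  t_114 = 1;  t_115 = 11;  t_116 = 8;  t_117 = 2;  t_118 = 4
  t_119 = 4;  t_120 = 12;  t_121 = 5;  t_122 = 8;  t_123 = 5;  t_124 = 12
  t_125 = 11;  t_126 = 8;  t_127 = 8;  t_128 = 9;  t_129 = 11;  t_130 = 5
  t_131 = 4;  t_132 = 4;  t_133 = 6;  t_134 = 10;  t_135 = 1;  t_136 = 10
  t_137 = 5;  t_138 = 2;  t_139 = 2;  t_140 = 0;  t_141 = 9;  t_142 = 3
  t_143 = 10;  t_144 = 9;  t_145 = 1;  t_146 = 0;  t_147 = 6;  t_148 = 8
  t_149 = 12;  t_150 = 10;  t_151 = 0;  t_152 = 7;  t_153 = 1;  t_154 = 1
  t_155 = 1;  t_156 = 9;  t_157 = 11;  t_158 = 8;  t_159 = 8;  t_160 = 5
  t_161 = 11;  t_162 = 11;  t_163 = 2;  t_164 = 4;  t_165 = 8;  t_166 = 1
  t_167 = 5;  t_168 = 2;  t_169 = 12;  t_170 = 8;  t_171 = 12;  t_172 = 7
  t_173 = 6;  t_174 = 11;  t_175 = 5;  t_176 = 10;  t_177 = 7;  t_178 = 2
  t_179 = 0;  t_180 = 1;  t_181 = 1;  t_182 = 9;  t_183 = 8;  t_184 = 0
  t_185 = 4;  t_186 = 2;  t_187 = 5;  t_188 = 11;  t_189 = 7;  t_190 = 9
  t_191 = 4;  t_192 = 7;  t_193 = 5;  t_194 = 9;  t_195 = 3;  t_196 = 4
  t_197 = 1;  t_198 = 2;  t_199 = 7;  t_200 = 7;  t_201 = 5;  t_202 = 1
  t_203 = 0;  t_204 = 11;  t_205 = 10;  t_206 = 2;  t_207 = 4;  t_208 = 5
  t_209 = 1;  t_210 = 12;  t_211 = 6;  t_212 = 8;  t_213 = 0;  t_214 = 11
  t_215 = 11;  t_216 = 1;  t_217 = 1;  t_218 = 5;  t_219 = 12;  t_220 = 12
  t_221 = 4;  t_222 = 10;  t_223 = 5;  t_224 = 6;  t_225 = 12;  t_226 = 2
  t_227 = 11;  t_228 = 3;  t_229 = 1;  t_230 = 8;  t_231 = 11;  t_232 = 9
  t_233 = 4;  t_234 = 0;  t_235 = 11;  t_236 = 11;  t_237 = 3;  t_238 = 5
  t_239 = 3;  t_240 = 4;  t_241 = 2;  t_242 = 7;  t_243 = 7;  t_244 = 2
  t_245 = 9;  t_246 = 0;  t_247 = 11;  t_248 = 3;  t_249 = 5;  t_250 = 5
  t_251 = 6;  t_252 = 6;  t_253 = 10;  t_254 = 2;  t_255 = 3;  t_256 = 0
  t_257 = 4;  t_258 = 8;  t_259 = 5;  t_260 = 8;  t_261 = 5;  t_262 = 2
  t_263 = 12;  t_264 = 7;  t_265 = 4;  t_266 = 0;  t_267 = 4;  t_268 = 5
  t_269 = 4;  t_270 = 0;  t_271 = 10;  t_272 = 2;  t_273 = 9;  t_274 = 11
  t_275 = 3;  t_276 = 3;  t_277 = 12;  t_278 = 11;  t_279 = 8;  t_280 = 9
  t_281 = 11;  t_282 = 10;  t_283 = 1;  t_284 = 12;  t_285 = 12;  t_286 = 11
  t_287 = 2;  t_288 = 9;  t_289 = 4;  t_290 = 3;  t_291 = 11;  t_292 = 3
  t_293 = 2;  t_294 = 8;  t_295 = 7;  t_296 = 4;  t_297 = 8;  t_298 = 9
  t_299 = 1;  t_300 = 9;  t_301 = 4;  t_302 = 12;  t_303 = 6;  t_304 = 7
  t_305 = 7;  t_306 = 10;  t_307 = 1;  t_308 = 2;  t_309 = 11;  t_310 = 0
  t_311 = 5;  t_312 = 2;  t_313 = 9;  t_314 = 7;  t_315 = 9;  t_316 = 10
  t_317 = 11;  t_318 = 2;  t_319 = 1;  t_320 = 11;  t_321 = 12;  t_322 = 12
  t_323 = 10;  t_324 = 7;  t_325 = 3;  t_326 = 12;  t_327 = 11;  t_328 = 1
  t_329 = 7;  t_330 = 8;  t_331 = 11;  t_332 = 6;  t_333 = 7;  t_334 = 0
  t_335 = 12;  t_336 = 8;  t_337 = 6;  t_338 = 2;  t_339 = 9;  t_340 = 1
  t_341 = 3;  t_342 = 2;  t_343 = 3;  t_344 = 8;  t_345 = 1
t_346 = 10·1 + 5·8 + 9·3 + 9·2 + 4·3 = 3
t_347 = 10·3 + 5·1 + 9·8 + 9·3 + 4·2 = 12

12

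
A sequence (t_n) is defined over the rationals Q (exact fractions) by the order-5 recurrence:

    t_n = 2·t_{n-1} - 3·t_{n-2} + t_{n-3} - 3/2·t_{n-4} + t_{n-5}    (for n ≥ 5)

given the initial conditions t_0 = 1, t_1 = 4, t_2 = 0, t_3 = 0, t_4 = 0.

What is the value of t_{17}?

t_5 = 2·0 + -3·0 + 1·0 + -3/2·4 + 1·1 = -5
t_6 = 2·-5 + -3·0 + 1·0 + -3/2·0 + 1·4 = -6
t_7 = 2·-6 + -3·-5 + 1·0 + -3/2·0 + 1·0 = 3
t_8 = 2·3 + -3·-6 + 1·-5 + -3/2·0 + 1·0 = 19
t_9 = 2·19 + -3·3 + 1·-6 + -3/2·-5 + 1·0 = 61/2
t_10 = 2·61/2 + -3·19 + 1·3 + -3/2·-6 + 1·-5 = 11
t_11 = 2·11 + -3·61/2 + 1·19 + -3/2·3 + 1·-6 = -61
t_12 = 2·-61 + -3·11 + 1·61/2 + -3/2·19 + 1·3 = -150
t_13 = 2·-150 + -3·-61 + 1·11 + -3/2·61/2 + 1·19 = -531/4
t_14 = 2·-531/4 + -3·-150 + 1·-61 + -3/2·11 + 1·61/2 = 275/2
t_15 = 2·275/2 + -3·-531/4 + 1·-150 + -3/2·-61 + 1·11 = 2503/4
t_16 = 2·2503/4 + -3·275/2 + 1·-531/4 + -3/2·-150 + 1·-61 = 3481/4
t_17 = 2·3481/4 + -3·2503/4 + 1·275/2 + -3/2·-531/4 + 1·-150 = 399/8

399/8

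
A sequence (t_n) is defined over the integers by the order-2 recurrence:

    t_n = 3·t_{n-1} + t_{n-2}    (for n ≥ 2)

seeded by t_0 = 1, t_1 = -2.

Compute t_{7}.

t_2 = 3·-2 + 1·1 = -5
t_3 = 3·-5 + 1·-2 = -17
t_4 = 3·-17 + 1·-5 = -56
t_5 = 3·-56 + 1·-17 = -185
t_6 = 3·-185 + 1·-56 = -611
t_7 = 3·-611 + 1·-185 = -2018

-2018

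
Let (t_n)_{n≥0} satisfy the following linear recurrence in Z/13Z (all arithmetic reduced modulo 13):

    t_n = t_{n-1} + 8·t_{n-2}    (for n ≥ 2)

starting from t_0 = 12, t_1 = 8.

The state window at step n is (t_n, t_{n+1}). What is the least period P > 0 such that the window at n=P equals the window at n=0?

56

n=0: window = (12, 8)
n=1: window = (8, 0)
n=2: window = (0, 12)
n=3: window = (12, 12)
n=4: window = (12, 4)
n=5: window = (4, 9)
n=6: window = (9, 2)
n=7: window = (2, 9)
n=8: window = (9, 12)
n=9: window = (12, 6)
n=10: window = (6, 11)
n=11: window = (11, 7)
n=12: window = (7, 4)
n=13: window = (4, 8)
n=14: window = (8, 1)
n=15: window = (1, 0)
n=16: window = (0, 8)
n=17: window = (8, 8)
n=18: window = (8, 7)
n=19: window = (7, 6)
n=20: window = (6, 10)
n=21: window = (10, 6)
n=22: window = (6, 8)
n=23: window = (8, 4)
n=24: window = (4, 3)
n=25: window = (3, 9)
n=26: window = (9, 7)
n=27: window = (7, 1)
n=28: window = (1, 5)
n=29: window = (5, 0)
n=30: window = (0, 1)
n=31: window = (1, 1)
n=32: window = (1, 9)
n=33: window = (9, 4)
n=34: window = (4, 11)
n=35: window = (11, 4)
n=36: window = (4, 1)
n=37: window = (1, 7)
n=38: window = (7, 2)
n=39: window = (2, 6)
n=40: window = (6, 9)
…
n=54: window = (4, 6)
n=55: window = (6, 12)
n=56: window = (12, 8)
window at n=56 equals window at n=0 → period = 56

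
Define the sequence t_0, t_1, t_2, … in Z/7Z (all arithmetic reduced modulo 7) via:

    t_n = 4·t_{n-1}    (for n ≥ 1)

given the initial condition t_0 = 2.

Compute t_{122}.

t_1 = 4·2 = 1
t_2 = 4·1 = 4
t_3 = 4·4 = 2
(t_3) = (2) = (t_0), so the sequence has period 3.
122 ≡ 2 (mod 3), hence t_122 = t_2 = 4.

4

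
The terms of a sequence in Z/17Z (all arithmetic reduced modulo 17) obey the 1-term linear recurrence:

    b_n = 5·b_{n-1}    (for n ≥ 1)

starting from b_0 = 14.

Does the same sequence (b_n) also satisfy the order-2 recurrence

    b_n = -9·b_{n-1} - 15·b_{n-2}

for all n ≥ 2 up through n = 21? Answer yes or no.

Terms b_0..b_21: 14, 2, 10, 16, 12, 9, 11, 4, 3, 15, 7, 1, 5, 8, 6, 13, 14, 2, 10, 16, 12, 9
n=2: candidate gives 10, actual b_2 = 10 ✓
n=3: candidate gives 16, actual b_3 = 16 ✓
n=4: candidate gives 12, actual b_4 = 12 ✓
n=5: candidate gives 9, actual b_5 = 9 ✓
n=6: candidate gives 11, actual b_6 = 11 ✓
n=7: candidate gives 4, actual b_7 = 4 ✓
n=8: candidate gives 3, actual b_8 = 3 ✓
n=9: candidate gives 15, actual b_9 = 15 ✓
n=10: candidate gives 7, actual b_10 = 7 ✓
n=11: candidate gives 1, actual b_11 = 1 ✓
n=12: candidate gives 5, actual b_12 = 5 ✓
n=13: candidate gives 8, actual b_13 = 8 ✓
n=14: candidate gives 6, actual b_14 = 6 ✓
n=15: candidate gives 13, actual b_15 = 13 ✓
n=16: candidate gives 14, actual b_16 = 14 ✓
n=17: candidate gives 2, actual b_17 = 2 ✓
n=18: candidate gives 10, actual b_18 = 10 ✓
n=19: candidate gives 16, actual b_19 = 16 ✓
n=20: candidate gives 12, actual b_20 = 12 ✓
n=21: candidate gives 9, actual b_21 = 9 ✓

yes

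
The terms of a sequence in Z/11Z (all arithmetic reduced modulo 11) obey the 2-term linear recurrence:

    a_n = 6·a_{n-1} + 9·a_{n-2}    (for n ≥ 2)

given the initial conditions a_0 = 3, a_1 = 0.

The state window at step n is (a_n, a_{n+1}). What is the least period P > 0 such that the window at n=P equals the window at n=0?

n=0: window = (3, 0)
n=1: window = (0, 5)
n=2: window = (5, 8)
n=3: window = (8, 5)
n=4: window = (5, 3)
n=5: window = (3, 8)
n=6: window = (8, 9)
n=7: window = (9, 5)
n=8: window = (5, 1)
n=9: window = (1, 7)
n=10: window = (7, 7)
n=11: window = (7, 6)
n=12: window = (6, 0)
n=13: window = (0, 10)
n=14: window = (10, 5)
n=15: window = (5, 10)
n=16: window = (10, 6)
n=17: window = (6, 5)
n=18: window = (5, 7)
n=19: window = (7, 10)
n=20: window = (10, 2)
n=21: window = (2, 3)
n=22: window = (3, 3)
n=23: window = (3, 1)
n=24: window = (1, 0)
n=25: window = (0, 9)
n=26: window = (9, 10)
n=27: window = (10, 9)
n=28: window = (9, 1)
n=29: window = (1, 10)
n=30: window = (10, 3)
n=31: window = (3, 9)
n=32: window = (9, 4)
n=33: window = (4, 6)
n=34: window = (6, 6)
n=35: window = (6, 2)
n=36: window = (2, 0)
n=37: window = (0, 7)
n=38: window = (7, 9)
n=39: window = (9, 7)
n=40: window = (7, 2)
…
n=118: window = (9, 9)
n=119: window = (9, 3)
n=120: window = (3, 0)
window at n=120 equals window at n=0 → period = 120

120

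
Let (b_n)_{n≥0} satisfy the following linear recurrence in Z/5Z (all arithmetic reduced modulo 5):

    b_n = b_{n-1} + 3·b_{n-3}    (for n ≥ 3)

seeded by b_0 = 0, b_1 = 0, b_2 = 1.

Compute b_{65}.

b_3 = 1·1 + 0·0 + 3·0 = 1
b_4 = 1·1 + 0·1 + 3·0 = 1
b_5 = 1·1 + 0·1 + 3·1 = 4
b_6 = 1·4 + 0·1 + 3·1 = 2
b_7 = 1·2 + 0·4 + 3·1 = 0
b_8 = 1·0 + 0·2 + 3·4 = 2
b_9 = 1·2 + 0·0 + 3·2 = 3
b_10 = 1·3 + 0·2 + 3·0 = 3
b_11 = 1·3 + 0·3 + 3·2 = 4
b_12 = 1·4 + 0·3 + 3·3 = 3
b_13 = 1·3 + 0·4 + 3·3 = 2
b_14 = 1·2 + 0·3 + 3·4 = 4
b_15 = 1·4 + 0·2 + 3·3 = 3
b_16 = 1·3 + 0·4 + 3·2 = 4
b_17 = 1·4 + 0·3 + 3·4 = 1
b_18 = 1·1 + 0·4 + 3·3 = 0
b_19 = 1·0 + 0·1 + 3·4 = 2
b_20 = 1·2 + 0·0 + 3·1 = 0
b_21 = 1·0 + 0·2 + 3·0 = 0
b_22 = 1·0 + 0·0 + 3·2 = 1
(b_20, b_21, b_22) = (0, 0, 1) = (b_0, b_1, b_2), so the sequence has period 20.
65 ≡ 5 (mod 20), hence b_65 = b_5 = 4.

4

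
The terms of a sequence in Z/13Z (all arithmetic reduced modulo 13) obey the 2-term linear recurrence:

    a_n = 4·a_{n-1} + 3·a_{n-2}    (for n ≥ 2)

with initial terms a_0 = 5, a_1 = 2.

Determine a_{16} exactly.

a_2 = 4·2 + 3·5 = 10
a_3 = 4·10 + 3·2 = 7
a_4 = 4·7 + 3·10 = 6
a_5 = 4·6 + 3·7 = 6
a_6 = 4·6 + 3·6 = 3
a_7 = 4·3 + 3·6 = 4
a_8 = 4·4 + 3·3 = 12
a_9 = 4·12 + 3·4 = 8
a_10 = 4·8 + 3·12 = 3
a_11 = 4·3 + 3·8 = 10
a_12 = 4·10 + 3·3 = 10
a_13 = 4·10 + 3·10 = 5
a_14 = 4·5 + 3·10 = 11
a_15 = 4·11 + 3·5 = 7
a_16 = 4·7 + 3·11 = 9

9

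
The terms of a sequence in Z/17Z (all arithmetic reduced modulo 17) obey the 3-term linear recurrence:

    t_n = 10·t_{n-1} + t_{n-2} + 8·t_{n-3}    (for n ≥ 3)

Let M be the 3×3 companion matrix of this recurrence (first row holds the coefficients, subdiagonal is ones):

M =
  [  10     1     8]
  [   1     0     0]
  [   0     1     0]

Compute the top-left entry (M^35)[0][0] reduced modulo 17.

(M^35)[0][0] is the top entry after applying M 35 times to the unit state (1, 0, 0). Equivalently it is h_{37} for the auxiliary sequence (h_n) obeying the same recurrence with h_2 = 1 and h_i = 0 for 0 ≤ i < 2:
h_3 = 10·1 + 1·0 + 8·0 = 10
h_4 = 10·10 + 1·1 + 8·0 = 16
h_5 = 10·16 + 1·10 + 8·1 = 8
h_6 = 10·8 + 1·16 + 8·10 = 6
h_7 = 10·6 + 1·8 + 8·16 = 9
h_8 = 10·9 + 1·6 + 8·8 = 7
h_9 = 10·7 + 1·9 + 8·6 = 8
h_10 = 10·8 + 1·7 + 8·9 = 6
h_11 = 10·6 + 1·8 + 8·7 = 5
h_12 = 10·5 + 1·6 + 8·8 = 1
h_13 = 10·1 + 1·5 + 8·6 = 12
h_14 = 10·12 + 1·1 + 8·5 = 8
h_15 = 10·8 + 1·12 + 8·1 = 15
h_16 = 10·15 + 1·8 + 8·12 = 16
h_17 = 10·16 + 1·15 + 8·8 = 1
h_18 = 10·1 + 1·16 + 8·15 = 10
h_19 = 10·10 + 1·1 + 8·16 = 8
h_20 = 10·8 + 1·10 + 8·1 = 13
h_21 = 10·13 + 1·8 + 8·10 = 14
h_22 = 10·14 + 1·13 + 8·8 = 13
h_23 = 10·13 + 1·14 + 8·13 = 10
h_24 = 10·10 + 1·13 + 8·14 = 4
h_25 = 10·4 + 1·10 + 8·13 = 1
h_26 = 10·1 + 1·4 + 8·10 = 9
h_27 = 10·9 + 1·1 + 8·4 = 4
h_28 = 10·4 + 1·9 + 8·1 = 6
h_29 = 10·6 + 1·4 + 8·9 = 0
h_30 = 10·0 + 1·6 + 8·4 = 4
h_31 = 10·4 + 1·0 + 8·6 = 3
h_32 = 10·3 + 1·4 + 8·0 = 0
h_33 = 10·0 + 1·3 + 8·4 = 1
h_34 = 10·1 + 1·0 + 8·3 = 0
h_35 = 10·0 + 1·1 + 8·0 = 1
h_36 = 10·1 + 1·0 + 8·1 = 1
h_37 = 10·1 + 1·1 + 8·0 = 11

11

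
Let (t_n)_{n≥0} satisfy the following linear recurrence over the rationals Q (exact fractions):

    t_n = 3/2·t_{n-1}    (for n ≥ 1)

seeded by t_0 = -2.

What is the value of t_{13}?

t_1 = 3/2·-2 = -3
t_2 = 3/2·-3 = -9/2
t_3 = 3/2·-9/2 = -27/4
t_4 = 3/2·-27/4 = -81/8
t_5 = 3/2·-81/8 = -243/16
t_6 = 3/2·-243/16 = -729/32
t_7 = 3/2·-729/32 = -2187/64
t_8 = 3/2·-2187/64 = -6561/128
t_9 = 3/2·-6561/128 = -19683/256
t_10 = 3/2·-19683/256 = -59049/512
t_11 = 3/2·-59049/512 = -177147/1024
t_12 = 3/2·-177147/1024 = -531441/2048
t_13 = 3/2·-531441/2048 = -1594323/4096

-1594323/4096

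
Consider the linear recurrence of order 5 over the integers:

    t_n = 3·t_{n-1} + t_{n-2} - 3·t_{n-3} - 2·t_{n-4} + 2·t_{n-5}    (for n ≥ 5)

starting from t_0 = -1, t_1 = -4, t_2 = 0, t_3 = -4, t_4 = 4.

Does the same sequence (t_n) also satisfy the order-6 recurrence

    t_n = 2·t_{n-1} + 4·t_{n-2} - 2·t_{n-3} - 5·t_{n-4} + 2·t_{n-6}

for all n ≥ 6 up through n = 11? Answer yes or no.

yes

Terms t_0..t_11: -1, -4, 0, -4, 4, 14, 50, 160, 472, 1406, 4138, 12184
n=6: candidate gives 50, actual t_6 = 50 ✓
n=7: candidate gives 160, actual t_7 = 160 ✓
n=8: candidate gives 472, actual t_8 = 472 ✓
n=9: candidate gives 1406, actual t_9 = 1406 ✓
n=10: candidate gives 4138, actual t_10 = 4138 ✓
n=11: candidate gives 12184, actual t_11 = 12184 ✓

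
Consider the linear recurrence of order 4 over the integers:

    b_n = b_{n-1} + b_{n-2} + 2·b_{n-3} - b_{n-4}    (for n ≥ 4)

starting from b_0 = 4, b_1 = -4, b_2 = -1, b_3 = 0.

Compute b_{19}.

b_4 = 1·0 + 1·-1 + 2·-4 + -1·4 = -13
b_5 = 1·-13 + 1·0 + 2·-1 + -1·-4 = -11
b_6 = 1·-11 + 1·-13 + 2·0 + -1·-1 = -23
b_7 = 1·-23 + 1·-11 + 2·-13 + -1·0 = -60
b_8 = 1·-60 + 1·-23 + 2·-11 + -1·-13 = -92
b_9 = 1·-92 + 1·-60 + 2·-23 + -1·-11 = -187
b_10 = 1·-187 + 1·-92 + 2·-60 + -1·-23 = -376
b_11 = 1·-376 + 1·-187 + 2·-92 + -1·-60 = -687
b_12 = 1·-687 + 1·-376 + 2·-187 + -1·-92 = -1345
b_13 = 1·-1345 + 1·-687 + 2·-376 + -1·-187 = -2597
b_14 = 1·-2597 + 1·-1345 + 2·-687 + -1·-376 = -4940
b_15 = 1·-4940 + 1·-2597 + 2·-1345 + -1·-687 = -9540
b_16 = 1·-9540 + 1·-4940 + 2·-2597 + -1·-1345 = -18329
b_17 = 1·-18329 + 1·-9540 + 2·-4940 + -1·-2597 = -35152
b_18 = 1·-35152 + 1·-18329 + 2·-9540 + -1·-4940 = -67621
b_19 = 1·-67621 + 1·-35152 + 2·-18329 + -1·-9540 = -129891

-129891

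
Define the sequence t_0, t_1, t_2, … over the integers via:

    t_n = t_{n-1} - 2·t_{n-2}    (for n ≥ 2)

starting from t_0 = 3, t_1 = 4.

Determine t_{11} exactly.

t_2 = 1·4 + -2·3 = -2
t_3 = 1·-2 + -2·4 = -10
t_4 = 1·-10 + -2·-2 = -6
t_5 = 1·-6 + -2·-10 = 14
t_6 = 1·14 + -2·-6 = 26
t_7 = 1·26 + -2·14 = -2
t_8 = 1·-2 + -2·26 = -54
t_9 = 1·-54 + -2·-2 = -50
t_10 = 1·-50 + -2·-54 = 58
t_11 = 1·58 + -2·-50 = 158

158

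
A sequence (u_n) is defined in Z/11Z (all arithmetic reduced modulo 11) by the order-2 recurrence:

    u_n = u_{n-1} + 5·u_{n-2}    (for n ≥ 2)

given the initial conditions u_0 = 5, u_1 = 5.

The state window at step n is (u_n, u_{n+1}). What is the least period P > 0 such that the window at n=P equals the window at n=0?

40

n=0: window = (5, 5)
n=1: window = (5, 8)
n=2: window = (8, 0)
n=3: window = (0, 7)
n=4: window = (7, 7)
n=5: window = (7, 9)
n=6: window = (9, 0)
n=7: window = (0, 1)
n=8: window = (1, 1)
n=9: window = (1, 6)
n=10: window = (6, 0)
n=11: window = (0, 8)
n=12: window = (8, 8)
n=13: window = (8, 4)
n=14: window = (4, 0)
n=15: window = (0, 9)
n=16: window = (9, 9)
n=17: window = (9, 10)
n=18: window = (10, 0)
n=19: window = (0, 6)
n=20: window = (6, 6)
n=21: window = (6, 3)
n=22: window = (3, 0)
n=23: window = (0, 4)
n=24: window = (4, 4)
n=25: window = (4, 2)
n=26: window = (2, 0)
n=27: window = (0, 10)
n=28: window = (10, 10)
n=29: window = (10, 5)
n=30: window = (5, 0)
n=31: window = (0, 3)
n=32: window = (3, 3)
n=33: window = (3, 7)
n=34: window = (7, 0)
n=35: window = (0, 2)
n=36: window = (2, 2)
n=37: window = (2, 1)
n=38: window = (1, 0)
n=39: window = (0, 5)
n=40: window = (5, 5)
window at n=40 equals window at n=0 → period = 40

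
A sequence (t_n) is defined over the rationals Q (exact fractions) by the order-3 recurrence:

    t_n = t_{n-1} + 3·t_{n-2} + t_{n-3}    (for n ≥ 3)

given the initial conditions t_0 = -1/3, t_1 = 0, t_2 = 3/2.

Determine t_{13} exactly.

t_3 = 1·3/2 + 3·0 + 1·-1/3 = 7/6
t_4 = 1·7/6 + 3·3/2 + 1·0 = 17/3
t_5 = 1·17/3 + 3·7/6 + 1·3/2 = 32/3
t_6 = 1·32/3 + 3·17/3 + 1·7/6 = 173/6
t_7 = 1·173/6 + 3·32/3 + 1·17/3 = 133/2
t_8 = 1·133/2 + 3·173/6 + 1·32/3 = 491/3
t_9 = 1·491/3 + 3·133/2 + 1·173/6 = 392
t_10 = 1·392 + 3·491/3 + 1·133/2 = 1899/2
t_11 = 1·1899/2 + 3·392 + 1·491/3 = 13735/6
t_12 = 1·13735/6 + 3·1899/2 + 1·392 = 16589/3
t_13 = 1·16589/3 + 3·13735/6 + 1·1899/2 = 40040/3

40040/3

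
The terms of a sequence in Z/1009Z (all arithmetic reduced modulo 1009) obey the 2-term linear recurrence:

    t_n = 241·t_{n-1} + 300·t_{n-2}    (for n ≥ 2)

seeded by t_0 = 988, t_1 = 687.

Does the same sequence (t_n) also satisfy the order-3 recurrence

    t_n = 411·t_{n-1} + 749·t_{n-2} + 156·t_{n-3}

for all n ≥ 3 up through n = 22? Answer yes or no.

Terms t_0..t_22: 988, 687, 854, 242, 723, 647, 506, 229, 144, 486, 904, 424, 54, 972, 220, 551, 18, 126, 451, 186, 524, 464, 630
n=3: candidate gives 595, actual t_3 = 242 ✗

no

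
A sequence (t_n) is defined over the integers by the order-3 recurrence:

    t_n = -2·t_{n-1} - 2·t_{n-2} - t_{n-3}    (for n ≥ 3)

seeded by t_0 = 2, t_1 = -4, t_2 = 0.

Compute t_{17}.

4

t_3 = -2·0 + -2·-4 + -1·2 = 6
t_4 = -2·6 + -2·0 + -1·-4 = -8
t_5 = -2·-8 + -2·6 + -1·0 = 4
t_6 = -2·4 + -2·-8 + -1·6 = 2
t_7 = -2·2 + -2·4 + -1·-8 = -4
t_8 = -2·-4 + -2·2 + -1·4 = 0
(t_6, t_7, t_8) = (2, -4, 0) = (t_0, t_1, t_2), so the sequence has period 6.
17 ≡ 5 (mod 6), hence t_17 = t_5 = 4.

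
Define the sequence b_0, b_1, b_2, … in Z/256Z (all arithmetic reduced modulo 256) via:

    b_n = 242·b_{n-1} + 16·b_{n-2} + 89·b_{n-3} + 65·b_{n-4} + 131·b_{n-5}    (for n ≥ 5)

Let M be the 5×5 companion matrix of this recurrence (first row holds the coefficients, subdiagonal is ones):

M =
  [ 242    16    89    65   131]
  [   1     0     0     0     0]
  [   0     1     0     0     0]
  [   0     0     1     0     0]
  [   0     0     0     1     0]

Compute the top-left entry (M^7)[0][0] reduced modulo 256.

(M^7)[0][0] is the top entry after applying M 7 times to the unit state (1, 0, 0, 0, 0). Equivalently it is h_{11} for the auxiliary sequence (h_n) obeying the same recurrence with h_4 = 1 and h_i = 0 for 0 ≤ i < 4:
h_5 = 242·1 + 16·0 + 89·0 + 65·0 + 131·0 = 242
h_6 = 242·242 + 16·1 + 89·0 + 65·0 + 131·0 = 212
h_7 = 242·212 + 16·242 + 89·1 + 65·0 + 131·0 = 225
h_8 = 242·225 + 16·212 + 89·242 + 65·1 + 131·0 = 85
h_9 = 242·85 + 16·225 + 89·212 + 65·242 + 131·1 = 19
h_10 = 242·19 + 16·85 + 89·225 + 65·212 + 131·242 = 41
h_11 = 242·41 + 16·19 + 89·85 + 65·225 + 131·212 = 28

28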